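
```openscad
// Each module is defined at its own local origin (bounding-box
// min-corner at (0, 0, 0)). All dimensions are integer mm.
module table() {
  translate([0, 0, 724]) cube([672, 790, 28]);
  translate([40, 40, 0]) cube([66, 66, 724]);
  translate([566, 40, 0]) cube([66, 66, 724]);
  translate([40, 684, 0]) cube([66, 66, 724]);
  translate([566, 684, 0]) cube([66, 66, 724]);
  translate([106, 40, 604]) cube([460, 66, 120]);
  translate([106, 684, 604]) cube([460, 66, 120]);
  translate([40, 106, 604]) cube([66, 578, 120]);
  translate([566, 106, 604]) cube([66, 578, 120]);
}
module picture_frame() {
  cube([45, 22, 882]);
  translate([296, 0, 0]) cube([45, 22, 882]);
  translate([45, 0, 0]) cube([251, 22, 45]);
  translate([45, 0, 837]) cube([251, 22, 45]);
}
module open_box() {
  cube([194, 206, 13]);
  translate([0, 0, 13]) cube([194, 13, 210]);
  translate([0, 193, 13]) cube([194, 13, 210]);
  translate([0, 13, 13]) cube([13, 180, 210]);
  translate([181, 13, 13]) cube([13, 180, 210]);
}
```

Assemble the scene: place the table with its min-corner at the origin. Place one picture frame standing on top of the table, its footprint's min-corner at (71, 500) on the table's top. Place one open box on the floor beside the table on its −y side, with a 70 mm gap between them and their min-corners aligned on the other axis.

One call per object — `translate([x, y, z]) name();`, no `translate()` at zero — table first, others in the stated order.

table();
translate([71, 500, 752]) picture_frame();
translate([0, -276, 0]) open_box();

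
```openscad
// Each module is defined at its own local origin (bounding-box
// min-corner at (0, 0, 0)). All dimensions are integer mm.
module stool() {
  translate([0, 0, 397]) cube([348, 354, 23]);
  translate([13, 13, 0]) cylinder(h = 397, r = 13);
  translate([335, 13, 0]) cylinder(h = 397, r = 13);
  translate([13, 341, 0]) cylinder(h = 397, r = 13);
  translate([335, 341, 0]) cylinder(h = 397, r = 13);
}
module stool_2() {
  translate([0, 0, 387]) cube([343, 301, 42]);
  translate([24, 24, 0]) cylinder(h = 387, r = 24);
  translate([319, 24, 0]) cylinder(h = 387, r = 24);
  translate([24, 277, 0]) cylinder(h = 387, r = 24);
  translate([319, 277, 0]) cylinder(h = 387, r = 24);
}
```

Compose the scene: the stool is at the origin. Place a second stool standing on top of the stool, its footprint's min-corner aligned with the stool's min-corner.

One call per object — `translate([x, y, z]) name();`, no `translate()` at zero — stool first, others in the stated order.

stool();
translate([0, 0, 420]) stool_2();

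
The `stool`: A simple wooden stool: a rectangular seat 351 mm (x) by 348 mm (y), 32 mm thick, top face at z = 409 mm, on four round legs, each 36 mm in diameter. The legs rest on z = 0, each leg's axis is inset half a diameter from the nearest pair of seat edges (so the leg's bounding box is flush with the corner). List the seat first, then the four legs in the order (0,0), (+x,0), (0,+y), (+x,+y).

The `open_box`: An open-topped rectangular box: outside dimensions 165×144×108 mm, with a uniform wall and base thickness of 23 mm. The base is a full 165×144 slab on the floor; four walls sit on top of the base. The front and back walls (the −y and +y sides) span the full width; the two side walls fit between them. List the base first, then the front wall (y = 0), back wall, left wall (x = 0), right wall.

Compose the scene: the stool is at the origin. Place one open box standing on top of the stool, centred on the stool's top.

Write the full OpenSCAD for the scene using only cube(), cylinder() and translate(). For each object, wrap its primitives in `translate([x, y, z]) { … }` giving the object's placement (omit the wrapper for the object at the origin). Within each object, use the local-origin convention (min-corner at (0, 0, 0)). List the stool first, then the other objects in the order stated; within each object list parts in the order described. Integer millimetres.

translate([0, 0, 377]) cube([351, 348, 32]);
translate([18, 18, 0]) cylinder(h = 377, r = 18);
translate([333, 18, 0]) cylinder(h = 377, r = 18);
translate([18, 330, 0]) cylinder(h = 377, r = 18);
translate([333, 330, 0]) cylinder(h = 377, r = 18);
translate([93, 102, 409]) {
  cube([165, 144, 23]);
  translate([0, 0, 23]) cube([165, 23, 85]);
  translate([0, 121, 23]) cube([165, 23, 85]);
  translate([0, 23, 23]) cube([23, 98, 85]);
  translate([142, 23, 23]) cube([23, 98, 85]);
}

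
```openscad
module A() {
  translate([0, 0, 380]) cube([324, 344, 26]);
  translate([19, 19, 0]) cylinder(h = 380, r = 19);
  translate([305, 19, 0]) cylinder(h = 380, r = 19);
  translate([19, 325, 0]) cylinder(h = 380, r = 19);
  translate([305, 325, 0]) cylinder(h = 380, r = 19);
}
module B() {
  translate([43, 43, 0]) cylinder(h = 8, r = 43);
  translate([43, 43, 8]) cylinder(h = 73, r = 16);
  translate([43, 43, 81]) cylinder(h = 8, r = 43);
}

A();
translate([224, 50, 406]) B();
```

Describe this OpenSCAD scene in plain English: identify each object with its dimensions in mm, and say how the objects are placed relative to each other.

A is a four-legged stool. The seat is a 324×344×26 mm slab whose top surface is at z = 406 mm; four round legs, each 38 mm in diameter, run from the floor (z = 0) to the underside of the seat, each leg's axis is inset half a diameter from the nearest pair of seat edges (so the leg's bounding box is flush with the corner).

B is a spool: two coaxial disc flanges of radius 43 mm and thickness 8 mm, joined by a core cylinder of radius 16 mm and height 73 mm. The lower flange rests on z = 0 and the three cylinders share a vertical axis.

The spool is on top of the stool.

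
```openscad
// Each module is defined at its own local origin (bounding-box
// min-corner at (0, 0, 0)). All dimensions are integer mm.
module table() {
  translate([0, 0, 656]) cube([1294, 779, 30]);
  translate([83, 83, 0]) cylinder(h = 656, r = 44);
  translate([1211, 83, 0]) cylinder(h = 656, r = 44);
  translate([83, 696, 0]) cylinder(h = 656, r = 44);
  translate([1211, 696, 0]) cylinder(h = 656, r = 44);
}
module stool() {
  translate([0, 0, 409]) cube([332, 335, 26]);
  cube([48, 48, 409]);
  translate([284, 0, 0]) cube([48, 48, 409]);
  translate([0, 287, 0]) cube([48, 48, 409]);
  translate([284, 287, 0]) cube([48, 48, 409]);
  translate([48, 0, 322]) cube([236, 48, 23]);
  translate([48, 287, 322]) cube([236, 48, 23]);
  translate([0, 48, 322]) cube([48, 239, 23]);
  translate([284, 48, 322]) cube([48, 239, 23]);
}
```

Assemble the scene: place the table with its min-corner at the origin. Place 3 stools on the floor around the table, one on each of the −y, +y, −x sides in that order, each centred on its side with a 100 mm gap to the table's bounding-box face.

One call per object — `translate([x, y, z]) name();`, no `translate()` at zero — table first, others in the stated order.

table();
translate([481, -435, 0]) stool();
translate([481, 879, 0]) stool();
translate([-432, 222, 0]) stool();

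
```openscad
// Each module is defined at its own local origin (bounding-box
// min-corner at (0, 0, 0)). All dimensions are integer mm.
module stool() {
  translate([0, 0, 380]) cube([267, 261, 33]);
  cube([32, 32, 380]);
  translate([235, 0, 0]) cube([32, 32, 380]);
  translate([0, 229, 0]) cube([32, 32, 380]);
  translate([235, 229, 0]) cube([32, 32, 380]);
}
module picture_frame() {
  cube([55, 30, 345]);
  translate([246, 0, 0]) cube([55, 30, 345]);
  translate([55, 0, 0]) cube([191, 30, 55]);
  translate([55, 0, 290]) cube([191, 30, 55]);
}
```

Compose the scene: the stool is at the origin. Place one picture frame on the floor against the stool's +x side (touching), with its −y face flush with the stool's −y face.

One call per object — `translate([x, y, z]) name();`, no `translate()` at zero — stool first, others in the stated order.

stool();
translate([267, 0, 0]) picture_frame();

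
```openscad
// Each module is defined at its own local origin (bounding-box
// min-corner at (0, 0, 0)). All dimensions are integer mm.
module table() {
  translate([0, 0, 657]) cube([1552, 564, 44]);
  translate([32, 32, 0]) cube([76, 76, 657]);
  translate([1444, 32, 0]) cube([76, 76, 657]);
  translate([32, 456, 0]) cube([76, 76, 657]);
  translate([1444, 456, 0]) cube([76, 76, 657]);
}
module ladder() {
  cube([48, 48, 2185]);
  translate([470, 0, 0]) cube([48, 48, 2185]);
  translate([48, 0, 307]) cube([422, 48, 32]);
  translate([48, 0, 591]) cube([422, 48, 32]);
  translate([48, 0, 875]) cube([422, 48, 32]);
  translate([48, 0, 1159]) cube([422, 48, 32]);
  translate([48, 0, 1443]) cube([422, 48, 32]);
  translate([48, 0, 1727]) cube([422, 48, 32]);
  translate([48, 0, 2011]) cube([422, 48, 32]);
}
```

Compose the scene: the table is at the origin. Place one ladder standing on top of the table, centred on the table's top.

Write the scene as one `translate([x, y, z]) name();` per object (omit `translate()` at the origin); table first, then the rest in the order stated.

table();
translate([517, 258, 701]) ladder();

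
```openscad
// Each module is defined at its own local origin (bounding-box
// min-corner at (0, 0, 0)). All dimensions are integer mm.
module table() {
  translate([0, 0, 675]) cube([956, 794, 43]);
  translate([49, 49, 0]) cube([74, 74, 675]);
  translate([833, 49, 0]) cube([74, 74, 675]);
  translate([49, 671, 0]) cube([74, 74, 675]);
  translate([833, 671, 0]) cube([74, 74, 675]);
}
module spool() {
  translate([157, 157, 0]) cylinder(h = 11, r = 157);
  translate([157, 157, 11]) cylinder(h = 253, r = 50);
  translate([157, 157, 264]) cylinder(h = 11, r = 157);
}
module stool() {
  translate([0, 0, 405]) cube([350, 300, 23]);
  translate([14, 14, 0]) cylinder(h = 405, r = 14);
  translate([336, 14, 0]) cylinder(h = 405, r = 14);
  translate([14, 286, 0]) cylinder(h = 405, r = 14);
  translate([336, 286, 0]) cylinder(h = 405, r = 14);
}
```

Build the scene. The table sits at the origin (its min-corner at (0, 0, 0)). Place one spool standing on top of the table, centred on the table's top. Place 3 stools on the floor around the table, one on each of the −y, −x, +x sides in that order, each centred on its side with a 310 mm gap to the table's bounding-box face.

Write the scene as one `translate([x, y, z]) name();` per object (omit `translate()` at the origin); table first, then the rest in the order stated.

table();
translate([321, 240, 718]) spool();
translate([303, -610, 0]) stool();
translate([-660, 247, 0]) stool();
translate([1266, 247, 0]) stool();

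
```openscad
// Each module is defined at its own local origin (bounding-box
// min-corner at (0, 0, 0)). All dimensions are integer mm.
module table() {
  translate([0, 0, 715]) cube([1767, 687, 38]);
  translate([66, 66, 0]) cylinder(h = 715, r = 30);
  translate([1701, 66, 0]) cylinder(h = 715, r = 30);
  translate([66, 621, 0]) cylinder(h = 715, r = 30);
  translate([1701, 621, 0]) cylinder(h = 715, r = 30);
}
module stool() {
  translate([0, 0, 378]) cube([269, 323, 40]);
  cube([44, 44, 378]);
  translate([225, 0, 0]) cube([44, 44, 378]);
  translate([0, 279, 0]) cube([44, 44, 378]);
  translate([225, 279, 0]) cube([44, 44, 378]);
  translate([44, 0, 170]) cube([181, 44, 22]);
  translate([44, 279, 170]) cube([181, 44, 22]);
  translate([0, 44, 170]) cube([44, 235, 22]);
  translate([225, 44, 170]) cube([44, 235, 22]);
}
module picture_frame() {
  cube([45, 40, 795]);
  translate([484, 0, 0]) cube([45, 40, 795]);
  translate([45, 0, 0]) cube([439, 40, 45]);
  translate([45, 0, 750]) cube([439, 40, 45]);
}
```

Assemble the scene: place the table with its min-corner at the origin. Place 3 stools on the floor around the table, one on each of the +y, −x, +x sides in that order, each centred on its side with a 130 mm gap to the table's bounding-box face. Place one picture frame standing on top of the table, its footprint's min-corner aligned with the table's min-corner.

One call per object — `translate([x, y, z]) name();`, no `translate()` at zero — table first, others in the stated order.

table();
translate([749, 817, 0]) stool();
translate([-399, 182, 0]) stool();
translate([1897, 182, 0]) stool();
translate([0, 0, 753]) picture_frame();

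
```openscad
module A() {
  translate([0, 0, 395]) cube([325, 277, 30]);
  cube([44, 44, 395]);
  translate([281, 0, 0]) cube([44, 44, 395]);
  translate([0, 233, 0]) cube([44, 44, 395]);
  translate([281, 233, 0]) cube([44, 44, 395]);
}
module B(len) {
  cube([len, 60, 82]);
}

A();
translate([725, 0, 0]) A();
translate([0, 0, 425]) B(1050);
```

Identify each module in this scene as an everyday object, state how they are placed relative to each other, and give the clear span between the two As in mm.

A is a stool. B is a beam. A beam spans the tops of two stools. The clear span between the two stools is 400 mm.

Second stool starts at x = 725; first ends at x = 325; clear span = 725 − 325 = 400 mm.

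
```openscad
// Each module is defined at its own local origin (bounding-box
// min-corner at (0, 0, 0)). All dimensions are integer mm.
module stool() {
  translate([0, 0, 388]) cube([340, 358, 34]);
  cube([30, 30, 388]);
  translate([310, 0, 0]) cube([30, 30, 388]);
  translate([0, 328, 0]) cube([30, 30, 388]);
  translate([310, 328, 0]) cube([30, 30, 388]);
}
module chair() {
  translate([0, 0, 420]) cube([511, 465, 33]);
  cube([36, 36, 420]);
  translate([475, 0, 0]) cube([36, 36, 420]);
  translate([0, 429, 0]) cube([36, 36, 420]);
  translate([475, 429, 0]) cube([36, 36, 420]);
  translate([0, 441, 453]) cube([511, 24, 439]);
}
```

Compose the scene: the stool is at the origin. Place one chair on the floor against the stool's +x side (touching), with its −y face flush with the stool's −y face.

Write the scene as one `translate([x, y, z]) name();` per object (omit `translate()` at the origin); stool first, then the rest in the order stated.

stool();
translate([340, 0, 0]) chair();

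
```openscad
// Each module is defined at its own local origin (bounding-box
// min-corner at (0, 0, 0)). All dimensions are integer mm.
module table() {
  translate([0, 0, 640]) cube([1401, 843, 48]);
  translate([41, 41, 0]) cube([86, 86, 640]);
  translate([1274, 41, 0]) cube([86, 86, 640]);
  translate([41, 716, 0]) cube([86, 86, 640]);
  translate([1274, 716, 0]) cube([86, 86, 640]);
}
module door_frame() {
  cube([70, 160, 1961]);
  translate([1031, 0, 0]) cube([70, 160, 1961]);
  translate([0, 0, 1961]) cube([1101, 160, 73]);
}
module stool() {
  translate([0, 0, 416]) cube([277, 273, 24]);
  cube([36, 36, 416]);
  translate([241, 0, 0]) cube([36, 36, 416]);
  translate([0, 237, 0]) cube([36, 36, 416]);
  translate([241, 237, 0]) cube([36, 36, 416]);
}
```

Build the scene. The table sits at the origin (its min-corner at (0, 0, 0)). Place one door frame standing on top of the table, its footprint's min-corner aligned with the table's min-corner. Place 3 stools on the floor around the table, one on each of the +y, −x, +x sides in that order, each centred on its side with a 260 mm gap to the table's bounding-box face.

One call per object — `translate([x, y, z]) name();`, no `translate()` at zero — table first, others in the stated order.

table();
translate([0, 0, 688]) door_frame();
translate([562, 1103, 0]) stool();
translate([-537, 285, 0]) stool();
translate([1661, 285, 0]) stool();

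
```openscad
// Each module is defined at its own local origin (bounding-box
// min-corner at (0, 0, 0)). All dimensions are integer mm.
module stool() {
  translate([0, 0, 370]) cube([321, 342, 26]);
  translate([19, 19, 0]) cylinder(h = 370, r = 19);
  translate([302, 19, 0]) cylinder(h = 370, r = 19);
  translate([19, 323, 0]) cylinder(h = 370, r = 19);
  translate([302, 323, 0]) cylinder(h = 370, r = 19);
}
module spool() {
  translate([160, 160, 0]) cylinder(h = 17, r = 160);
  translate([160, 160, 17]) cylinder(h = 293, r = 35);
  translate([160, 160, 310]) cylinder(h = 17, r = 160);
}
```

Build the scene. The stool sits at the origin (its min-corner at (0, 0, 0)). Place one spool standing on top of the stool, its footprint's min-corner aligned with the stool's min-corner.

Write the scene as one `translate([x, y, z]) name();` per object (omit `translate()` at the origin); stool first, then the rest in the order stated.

stool();
translate([0, 0, 396]) spool();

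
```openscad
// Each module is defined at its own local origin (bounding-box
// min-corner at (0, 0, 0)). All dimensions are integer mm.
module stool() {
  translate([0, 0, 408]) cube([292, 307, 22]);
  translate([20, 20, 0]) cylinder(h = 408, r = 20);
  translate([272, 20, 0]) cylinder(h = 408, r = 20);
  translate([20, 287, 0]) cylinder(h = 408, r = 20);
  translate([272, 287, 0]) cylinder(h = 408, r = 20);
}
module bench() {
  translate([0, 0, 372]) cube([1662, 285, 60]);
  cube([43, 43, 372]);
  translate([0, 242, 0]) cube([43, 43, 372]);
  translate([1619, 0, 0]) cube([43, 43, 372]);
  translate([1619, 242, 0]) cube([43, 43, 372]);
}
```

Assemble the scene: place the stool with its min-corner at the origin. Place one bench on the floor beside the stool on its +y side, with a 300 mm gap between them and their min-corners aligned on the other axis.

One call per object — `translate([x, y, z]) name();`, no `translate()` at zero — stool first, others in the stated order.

stool();
translate([0, 607, 0]) bench();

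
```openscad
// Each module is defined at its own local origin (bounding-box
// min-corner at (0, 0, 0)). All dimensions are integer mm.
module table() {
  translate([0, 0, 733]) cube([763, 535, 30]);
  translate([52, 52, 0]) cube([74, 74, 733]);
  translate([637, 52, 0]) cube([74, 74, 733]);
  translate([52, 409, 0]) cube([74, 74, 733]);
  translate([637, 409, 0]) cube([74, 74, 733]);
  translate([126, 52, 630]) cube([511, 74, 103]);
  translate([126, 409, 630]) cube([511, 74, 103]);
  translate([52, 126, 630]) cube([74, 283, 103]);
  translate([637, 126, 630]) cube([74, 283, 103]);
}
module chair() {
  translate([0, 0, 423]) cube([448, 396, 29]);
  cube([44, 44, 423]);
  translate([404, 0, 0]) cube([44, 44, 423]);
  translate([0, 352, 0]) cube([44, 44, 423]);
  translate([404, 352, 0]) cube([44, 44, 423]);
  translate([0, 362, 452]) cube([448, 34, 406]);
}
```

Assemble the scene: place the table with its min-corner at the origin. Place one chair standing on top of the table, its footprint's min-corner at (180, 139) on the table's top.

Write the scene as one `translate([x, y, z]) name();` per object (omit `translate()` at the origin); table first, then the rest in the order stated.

table();
translate([180, 139, 763]) chair();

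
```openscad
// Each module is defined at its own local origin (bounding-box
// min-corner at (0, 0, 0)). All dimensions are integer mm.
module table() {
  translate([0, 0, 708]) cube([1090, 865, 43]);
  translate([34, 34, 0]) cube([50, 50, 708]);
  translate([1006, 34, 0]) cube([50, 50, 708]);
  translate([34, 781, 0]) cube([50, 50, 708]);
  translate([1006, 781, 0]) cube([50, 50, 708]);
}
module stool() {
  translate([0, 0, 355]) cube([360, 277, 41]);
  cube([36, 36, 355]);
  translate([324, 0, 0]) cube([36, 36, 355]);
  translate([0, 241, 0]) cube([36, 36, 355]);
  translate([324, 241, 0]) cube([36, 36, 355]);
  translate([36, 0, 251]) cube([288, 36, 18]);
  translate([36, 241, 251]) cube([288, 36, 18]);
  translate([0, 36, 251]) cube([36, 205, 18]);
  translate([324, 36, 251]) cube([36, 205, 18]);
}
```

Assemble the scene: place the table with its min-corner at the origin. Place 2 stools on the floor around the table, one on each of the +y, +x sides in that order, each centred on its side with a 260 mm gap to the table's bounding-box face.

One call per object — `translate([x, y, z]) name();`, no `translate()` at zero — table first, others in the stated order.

table();
translate([365, 1125, 0]) stool();
translate([1350, 294, 0]) stool();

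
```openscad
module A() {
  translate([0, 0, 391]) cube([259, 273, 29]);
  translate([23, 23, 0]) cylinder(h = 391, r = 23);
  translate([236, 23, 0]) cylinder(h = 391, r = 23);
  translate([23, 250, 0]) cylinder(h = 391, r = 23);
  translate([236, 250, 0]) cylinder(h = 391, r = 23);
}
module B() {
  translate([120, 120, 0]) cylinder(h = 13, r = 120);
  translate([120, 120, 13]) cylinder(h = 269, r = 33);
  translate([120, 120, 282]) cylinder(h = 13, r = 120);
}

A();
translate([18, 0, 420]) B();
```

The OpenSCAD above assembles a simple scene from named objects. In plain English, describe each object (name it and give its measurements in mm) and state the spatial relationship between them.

A is a simple wooden stool: a rectangular seat 259 mm (x) by 273 mm (y), 29 mm thick, top face at z = 420 mm, on four round legs, each 46 mm in diameter. The legs rest on z = 0, each leg's axis is inset half a diameter from the nearest pair of seat edges (so the leg's bounding box is flush with the corner).

B is a spool: two coaxial disc flanges of radius 120 mm and thickness 13 mm, joined by a core cylinder of radius 33 mm and height 269 mm. The lower flange rests on z = 0 and the three cylinders share a vertical axis.

The spool is on top of the stool.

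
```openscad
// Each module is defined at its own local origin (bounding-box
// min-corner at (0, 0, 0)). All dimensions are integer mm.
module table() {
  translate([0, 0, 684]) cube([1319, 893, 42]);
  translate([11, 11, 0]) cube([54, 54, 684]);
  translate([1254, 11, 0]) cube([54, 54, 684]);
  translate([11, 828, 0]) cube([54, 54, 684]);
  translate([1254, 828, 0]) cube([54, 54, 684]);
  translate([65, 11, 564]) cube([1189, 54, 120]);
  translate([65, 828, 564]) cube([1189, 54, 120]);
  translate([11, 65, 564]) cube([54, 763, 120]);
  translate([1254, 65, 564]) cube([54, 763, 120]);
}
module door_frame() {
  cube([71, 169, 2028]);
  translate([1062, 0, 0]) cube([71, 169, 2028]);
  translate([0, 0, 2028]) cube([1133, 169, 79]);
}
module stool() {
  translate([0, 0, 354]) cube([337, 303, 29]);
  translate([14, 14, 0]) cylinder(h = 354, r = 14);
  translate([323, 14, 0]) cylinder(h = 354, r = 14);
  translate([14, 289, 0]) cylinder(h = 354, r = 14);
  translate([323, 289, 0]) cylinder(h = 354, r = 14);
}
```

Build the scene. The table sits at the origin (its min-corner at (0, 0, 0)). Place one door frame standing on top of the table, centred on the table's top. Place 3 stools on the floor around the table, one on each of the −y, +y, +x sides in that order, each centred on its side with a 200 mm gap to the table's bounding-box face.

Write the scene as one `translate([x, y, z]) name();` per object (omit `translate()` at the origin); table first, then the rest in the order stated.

table();
translate([93, 362, 726]) door_frame();
translate([491, -503, 0]) stool();
translate([491, 1093, 0]) stool();
translate([1519, 295, 0]) stool();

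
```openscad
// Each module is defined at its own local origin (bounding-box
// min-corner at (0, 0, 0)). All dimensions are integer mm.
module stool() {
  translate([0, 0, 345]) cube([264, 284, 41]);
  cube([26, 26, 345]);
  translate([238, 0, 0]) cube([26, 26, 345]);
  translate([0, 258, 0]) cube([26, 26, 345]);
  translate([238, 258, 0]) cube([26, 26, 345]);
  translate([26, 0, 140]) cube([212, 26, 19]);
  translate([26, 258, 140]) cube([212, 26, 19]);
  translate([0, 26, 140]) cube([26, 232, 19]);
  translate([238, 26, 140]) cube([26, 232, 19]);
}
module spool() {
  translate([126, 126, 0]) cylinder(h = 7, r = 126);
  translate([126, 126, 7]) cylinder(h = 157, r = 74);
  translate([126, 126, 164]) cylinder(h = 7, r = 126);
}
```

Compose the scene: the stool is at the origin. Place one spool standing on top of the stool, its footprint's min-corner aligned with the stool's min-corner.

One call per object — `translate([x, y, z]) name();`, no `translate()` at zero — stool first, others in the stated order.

stool();
translate([0, 0, 386]) spool();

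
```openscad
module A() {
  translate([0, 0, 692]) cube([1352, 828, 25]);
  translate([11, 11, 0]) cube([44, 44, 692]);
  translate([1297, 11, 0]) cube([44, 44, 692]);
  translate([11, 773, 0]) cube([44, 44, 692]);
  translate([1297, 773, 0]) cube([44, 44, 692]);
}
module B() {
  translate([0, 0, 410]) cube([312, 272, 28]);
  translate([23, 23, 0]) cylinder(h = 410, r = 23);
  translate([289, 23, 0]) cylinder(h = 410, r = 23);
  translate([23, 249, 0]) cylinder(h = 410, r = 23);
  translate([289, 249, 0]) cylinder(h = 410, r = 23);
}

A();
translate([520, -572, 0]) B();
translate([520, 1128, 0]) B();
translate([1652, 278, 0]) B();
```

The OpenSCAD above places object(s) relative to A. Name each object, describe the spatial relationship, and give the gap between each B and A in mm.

Each stool's nearest face is 300 mm from the table's bounding box.

A is a table. B is a stool. Three stools sit around the table at the −y, +y, +x sides. The gap between each stool and the table is 300 mm.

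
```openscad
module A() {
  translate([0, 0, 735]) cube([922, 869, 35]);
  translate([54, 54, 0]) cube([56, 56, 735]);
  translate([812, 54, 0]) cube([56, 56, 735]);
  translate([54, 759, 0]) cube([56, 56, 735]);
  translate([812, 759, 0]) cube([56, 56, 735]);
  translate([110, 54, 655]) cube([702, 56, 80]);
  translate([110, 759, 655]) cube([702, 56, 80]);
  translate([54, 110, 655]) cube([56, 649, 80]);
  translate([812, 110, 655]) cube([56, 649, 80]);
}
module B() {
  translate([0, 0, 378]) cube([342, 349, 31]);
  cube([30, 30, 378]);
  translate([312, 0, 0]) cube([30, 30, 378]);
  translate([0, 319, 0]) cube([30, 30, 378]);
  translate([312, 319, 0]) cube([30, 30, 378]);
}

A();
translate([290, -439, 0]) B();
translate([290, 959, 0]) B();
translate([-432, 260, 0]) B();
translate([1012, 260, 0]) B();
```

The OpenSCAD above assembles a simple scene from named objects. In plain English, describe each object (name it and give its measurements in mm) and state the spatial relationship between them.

A is a rectangular dining table. The top is 922×869×35 mm with its upper surface at z = 770 mm. It stands on four 56×56 mm square legs, each inset 54 mm from the nearest pair of top edges, running from the floor to the underside of the top. Four apron rails, 56 mm thick and 80 mm tall, run between adjacent legs with their top edges flush with the underside of the top and their outer faces flush with the legs' outer faces.

B is a simple wooden stool: a rectangular seat 342 mm (x) by 349 mm (y), 31 mm thick, top face at z = 409 mm, on four square legs, each 30×30 mm in cross-section. The legs rest on z = 0, each flush with a corner of the seat.

Four stools sit around the table at the −y, +y, −x, +x sides.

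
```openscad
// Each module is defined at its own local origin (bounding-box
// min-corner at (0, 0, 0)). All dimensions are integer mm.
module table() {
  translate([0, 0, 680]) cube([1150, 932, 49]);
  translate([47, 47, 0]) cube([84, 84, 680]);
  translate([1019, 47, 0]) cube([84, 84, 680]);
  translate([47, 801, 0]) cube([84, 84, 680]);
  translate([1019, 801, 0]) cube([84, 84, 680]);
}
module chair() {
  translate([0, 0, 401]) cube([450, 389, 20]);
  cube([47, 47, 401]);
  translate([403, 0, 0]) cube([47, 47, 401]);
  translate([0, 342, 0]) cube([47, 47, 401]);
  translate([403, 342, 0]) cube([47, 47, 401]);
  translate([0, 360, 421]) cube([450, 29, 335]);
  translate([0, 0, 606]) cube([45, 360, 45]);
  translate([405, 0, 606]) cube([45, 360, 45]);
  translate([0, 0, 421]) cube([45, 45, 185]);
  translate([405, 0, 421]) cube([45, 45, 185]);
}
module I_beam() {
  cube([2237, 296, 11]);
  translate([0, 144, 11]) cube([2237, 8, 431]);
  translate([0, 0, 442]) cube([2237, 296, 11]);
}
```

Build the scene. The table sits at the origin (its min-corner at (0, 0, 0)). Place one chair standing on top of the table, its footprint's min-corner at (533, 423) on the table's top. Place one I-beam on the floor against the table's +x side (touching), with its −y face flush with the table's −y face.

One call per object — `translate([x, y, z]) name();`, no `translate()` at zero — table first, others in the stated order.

table();
translate([533, 423, 729]) chair();
translate([1150, 0, 0]) I_beam();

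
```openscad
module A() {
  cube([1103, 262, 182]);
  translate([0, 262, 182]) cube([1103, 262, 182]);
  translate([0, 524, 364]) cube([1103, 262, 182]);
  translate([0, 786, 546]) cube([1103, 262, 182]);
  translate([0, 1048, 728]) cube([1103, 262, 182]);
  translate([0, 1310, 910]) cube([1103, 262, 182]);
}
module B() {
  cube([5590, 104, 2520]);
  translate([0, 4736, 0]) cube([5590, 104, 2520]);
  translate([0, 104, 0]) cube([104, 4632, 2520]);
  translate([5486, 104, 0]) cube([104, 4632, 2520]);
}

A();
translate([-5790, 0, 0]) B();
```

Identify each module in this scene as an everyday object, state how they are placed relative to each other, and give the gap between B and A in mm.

A is a staircase. B is a house frame. The house frame is on the floor beside the staircase on its −x side. The gap between the house frame and the staircase is 200 mm.

The house frame's nearest face is 200 mm from the staircase's −x face.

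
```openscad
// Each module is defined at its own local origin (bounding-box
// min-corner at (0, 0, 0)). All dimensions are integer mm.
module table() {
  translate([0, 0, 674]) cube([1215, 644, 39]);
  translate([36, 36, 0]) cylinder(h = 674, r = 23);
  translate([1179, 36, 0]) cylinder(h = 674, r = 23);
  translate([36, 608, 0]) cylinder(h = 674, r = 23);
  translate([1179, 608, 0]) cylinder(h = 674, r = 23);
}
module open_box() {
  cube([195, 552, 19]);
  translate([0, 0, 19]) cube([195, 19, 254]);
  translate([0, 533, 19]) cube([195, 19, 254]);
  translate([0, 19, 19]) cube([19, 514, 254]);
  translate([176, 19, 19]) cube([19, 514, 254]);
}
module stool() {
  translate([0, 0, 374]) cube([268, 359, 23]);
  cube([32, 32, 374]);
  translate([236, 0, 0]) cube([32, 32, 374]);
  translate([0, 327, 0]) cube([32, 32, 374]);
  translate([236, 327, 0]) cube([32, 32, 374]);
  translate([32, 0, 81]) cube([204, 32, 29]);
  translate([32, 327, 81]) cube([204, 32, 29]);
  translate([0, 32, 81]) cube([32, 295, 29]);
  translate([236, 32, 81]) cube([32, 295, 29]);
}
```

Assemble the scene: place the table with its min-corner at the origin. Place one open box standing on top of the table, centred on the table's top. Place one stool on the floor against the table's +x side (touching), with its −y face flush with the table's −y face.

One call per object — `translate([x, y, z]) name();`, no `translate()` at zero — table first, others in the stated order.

table();
translate([510, 46, 713]) open_box();
translate([1215, 0, 0]) stool();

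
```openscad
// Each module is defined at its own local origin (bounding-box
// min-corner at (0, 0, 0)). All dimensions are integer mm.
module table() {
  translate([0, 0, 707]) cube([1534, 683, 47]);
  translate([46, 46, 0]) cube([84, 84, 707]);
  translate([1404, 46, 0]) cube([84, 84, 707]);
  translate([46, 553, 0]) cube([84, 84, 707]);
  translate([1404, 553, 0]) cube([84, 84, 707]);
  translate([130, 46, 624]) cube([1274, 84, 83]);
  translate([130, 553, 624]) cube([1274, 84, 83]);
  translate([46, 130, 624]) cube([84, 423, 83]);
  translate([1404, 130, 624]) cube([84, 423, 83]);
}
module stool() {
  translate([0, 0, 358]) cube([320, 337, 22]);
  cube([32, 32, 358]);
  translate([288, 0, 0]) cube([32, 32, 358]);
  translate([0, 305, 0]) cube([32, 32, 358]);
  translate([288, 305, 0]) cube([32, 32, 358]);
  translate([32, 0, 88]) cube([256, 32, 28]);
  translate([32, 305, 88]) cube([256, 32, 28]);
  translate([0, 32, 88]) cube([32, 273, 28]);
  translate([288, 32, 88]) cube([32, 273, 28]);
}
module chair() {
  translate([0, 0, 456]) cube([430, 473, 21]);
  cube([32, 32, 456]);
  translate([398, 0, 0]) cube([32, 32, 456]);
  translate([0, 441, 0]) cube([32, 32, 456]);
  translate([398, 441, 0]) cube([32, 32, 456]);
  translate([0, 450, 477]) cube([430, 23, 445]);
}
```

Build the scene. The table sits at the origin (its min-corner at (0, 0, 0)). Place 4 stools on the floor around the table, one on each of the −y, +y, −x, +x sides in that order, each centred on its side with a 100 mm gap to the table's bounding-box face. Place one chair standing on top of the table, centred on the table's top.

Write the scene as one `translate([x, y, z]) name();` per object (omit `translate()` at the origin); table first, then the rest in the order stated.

table();
translate([607, -437, 0]) stool();
translate([607, 783, 0]) stool();
translate([-420, 173, 0]) stool();
translate([1634, 173, 0]) stool();
translate([552, 105, 754]) chair();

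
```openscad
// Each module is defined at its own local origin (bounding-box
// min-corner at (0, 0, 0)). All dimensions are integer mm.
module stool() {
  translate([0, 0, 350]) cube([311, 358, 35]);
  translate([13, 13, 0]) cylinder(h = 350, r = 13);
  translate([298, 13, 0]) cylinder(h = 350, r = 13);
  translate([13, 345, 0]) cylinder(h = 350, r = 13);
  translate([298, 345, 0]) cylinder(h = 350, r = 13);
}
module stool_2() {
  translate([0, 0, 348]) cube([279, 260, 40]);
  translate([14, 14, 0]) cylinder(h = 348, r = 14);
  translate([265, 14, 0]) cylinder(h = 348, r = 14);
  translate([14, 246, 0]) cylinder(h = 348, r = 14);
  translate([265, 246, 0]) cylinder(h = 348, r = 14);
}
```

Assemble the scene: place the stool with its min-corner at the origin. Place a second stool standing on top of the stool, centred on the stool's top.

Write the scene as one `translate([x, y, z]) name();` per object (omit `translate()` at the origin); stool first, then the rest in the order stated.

stool();
translate([16, 49, 385]) stool_2();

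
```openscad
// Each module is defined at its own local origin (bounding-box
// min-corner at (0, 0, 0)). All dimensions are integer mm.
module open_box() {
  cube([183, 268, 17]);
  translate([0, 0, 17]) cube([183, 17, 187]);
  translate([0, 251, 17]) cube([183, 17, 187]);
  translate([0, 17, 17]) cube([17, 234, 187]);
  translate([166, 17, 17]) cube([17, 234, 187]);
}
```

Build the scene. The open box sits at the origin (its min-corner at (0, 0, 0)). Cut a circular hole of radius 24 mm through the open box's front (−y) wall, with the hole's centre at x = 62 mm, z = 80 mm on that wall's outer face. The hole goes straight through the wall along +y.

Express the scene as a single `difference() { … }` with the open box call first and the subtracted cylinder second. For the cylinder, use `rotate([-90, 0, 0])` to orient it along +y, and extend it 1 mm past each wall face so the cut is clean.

difference() {
  open_box();
  translate([62, -1, 80]) rotate([-90, 0, 0]) cylinder(h = 19, r = 24);
}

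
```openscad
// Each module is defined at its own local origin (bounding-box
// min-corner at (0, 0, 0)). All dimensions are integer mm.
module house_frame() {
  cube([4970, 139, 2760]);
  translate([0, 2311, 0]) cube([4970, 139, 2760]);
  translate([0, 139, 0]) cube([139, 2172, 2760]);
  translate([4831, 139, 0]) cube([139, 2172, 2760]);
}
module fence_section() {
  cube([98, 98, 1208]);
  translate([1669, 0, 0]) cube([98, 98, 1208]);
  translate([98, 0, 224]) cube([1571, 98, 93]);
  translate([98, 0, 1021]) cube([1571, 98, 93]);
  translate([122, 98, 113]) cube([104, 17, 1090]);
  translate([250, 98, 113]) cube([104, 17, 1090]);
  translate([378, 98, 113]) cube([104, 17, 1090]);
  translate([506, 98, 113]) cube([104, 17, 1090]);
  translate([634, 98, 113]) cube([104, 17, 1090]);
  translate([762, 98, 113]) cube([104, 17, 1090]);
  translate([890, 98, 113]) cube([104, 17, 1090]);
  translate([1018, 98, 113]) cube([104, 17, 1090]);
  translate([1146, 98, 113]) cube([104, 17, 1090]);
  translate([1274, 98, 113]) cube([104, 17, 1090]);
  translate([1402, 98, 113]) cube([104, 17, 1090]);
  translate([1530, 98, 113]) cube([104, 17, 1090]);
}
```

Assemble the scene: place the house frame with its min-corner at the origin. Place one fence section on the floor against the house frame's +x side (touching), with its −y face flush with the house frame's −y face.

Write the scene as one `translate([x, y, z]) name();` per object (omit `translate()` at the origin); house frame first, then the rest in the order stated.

house_frame();
translate([4970, 0, 0]) fence_section();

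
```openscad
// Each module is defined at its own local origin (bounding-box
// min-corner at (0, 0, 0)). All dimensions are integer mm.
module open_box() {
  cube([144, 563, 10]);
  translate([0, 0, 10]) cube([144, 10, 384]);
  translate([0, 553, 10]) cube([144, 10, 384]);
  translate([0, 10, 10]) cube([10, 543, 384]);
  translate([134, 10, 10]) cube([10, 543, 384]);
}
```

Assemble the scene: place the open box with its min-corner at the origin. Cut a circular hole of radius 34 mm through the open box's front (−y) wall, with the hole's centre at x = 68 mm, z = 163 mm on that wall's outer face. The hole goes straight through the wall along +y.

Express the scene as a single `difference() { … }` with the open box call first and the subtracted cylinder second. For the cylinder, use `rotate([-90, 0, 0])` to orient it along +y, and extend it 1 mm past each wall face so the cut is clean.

difference() {
  open_box();
  translate([68, -1, 163]) rotate([-90, 0, 0]) cylinder(h = 12, r = 34);
}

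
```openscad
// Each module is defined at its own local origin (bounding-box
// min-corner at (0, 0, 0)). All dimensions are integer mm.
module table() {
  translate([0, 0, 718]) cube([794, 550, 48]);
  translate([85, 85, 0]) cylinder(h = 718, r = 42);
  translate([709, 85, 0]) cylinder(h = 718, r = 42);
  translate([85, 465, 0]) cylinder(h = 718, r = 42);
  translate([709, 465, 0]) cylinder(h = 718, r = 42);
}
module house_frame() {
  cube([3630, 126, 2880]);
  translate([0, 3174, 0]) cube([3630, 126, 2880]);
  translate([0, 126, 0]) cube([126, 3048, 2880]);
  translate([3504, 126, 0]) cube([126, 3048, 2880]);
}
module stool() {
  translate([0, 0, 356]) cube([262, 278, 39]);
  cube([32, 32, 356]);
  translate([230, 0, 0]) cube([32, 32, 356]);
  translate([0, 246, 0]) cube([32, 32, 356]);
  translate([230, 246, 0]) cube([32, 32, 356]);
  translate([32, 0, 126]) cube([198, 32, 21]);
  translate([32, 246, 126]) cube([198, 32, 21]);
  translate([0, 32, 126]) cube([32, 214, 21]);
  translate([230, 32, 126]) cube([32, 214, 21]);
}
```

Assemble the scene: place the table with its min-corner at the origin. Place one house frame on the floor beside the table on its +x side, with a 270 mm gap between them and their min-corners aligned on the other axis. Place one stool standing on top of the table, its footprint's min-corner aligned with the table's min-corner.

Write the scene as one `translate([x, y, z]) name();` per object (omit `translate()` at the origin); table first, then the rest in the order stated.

table();
translate([1064, 0, 0]) house_frame();
translate([0, 0, 766]) stool();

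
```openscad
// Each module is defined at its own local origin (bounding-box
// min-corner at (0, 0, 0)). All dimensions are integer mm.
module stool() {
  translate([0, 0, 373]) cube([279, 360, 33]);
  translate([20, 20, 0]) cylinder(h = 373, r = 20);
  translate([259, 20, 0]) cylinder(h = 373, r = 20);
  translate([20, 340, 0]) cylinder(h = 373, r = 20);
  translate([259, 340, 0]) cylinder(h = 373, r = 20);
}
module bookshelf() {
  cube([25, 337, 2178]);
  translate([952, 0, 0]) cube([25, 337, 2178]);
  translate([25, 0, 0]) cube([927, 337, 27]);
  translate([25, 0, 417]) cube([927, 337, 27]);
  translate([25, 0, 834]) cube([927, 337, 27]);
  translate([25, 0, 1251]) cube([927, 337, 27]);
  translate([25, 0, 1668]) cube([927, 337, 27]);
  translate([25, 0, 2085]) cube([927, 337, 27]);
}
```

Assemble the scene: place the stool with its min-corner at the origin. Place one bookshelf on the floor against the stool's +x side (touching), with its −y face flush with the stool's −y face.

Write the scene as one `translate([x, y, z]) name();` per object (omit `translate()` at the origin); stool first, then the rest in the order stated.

stool();
translate([279, 0, 0]) bookshelf();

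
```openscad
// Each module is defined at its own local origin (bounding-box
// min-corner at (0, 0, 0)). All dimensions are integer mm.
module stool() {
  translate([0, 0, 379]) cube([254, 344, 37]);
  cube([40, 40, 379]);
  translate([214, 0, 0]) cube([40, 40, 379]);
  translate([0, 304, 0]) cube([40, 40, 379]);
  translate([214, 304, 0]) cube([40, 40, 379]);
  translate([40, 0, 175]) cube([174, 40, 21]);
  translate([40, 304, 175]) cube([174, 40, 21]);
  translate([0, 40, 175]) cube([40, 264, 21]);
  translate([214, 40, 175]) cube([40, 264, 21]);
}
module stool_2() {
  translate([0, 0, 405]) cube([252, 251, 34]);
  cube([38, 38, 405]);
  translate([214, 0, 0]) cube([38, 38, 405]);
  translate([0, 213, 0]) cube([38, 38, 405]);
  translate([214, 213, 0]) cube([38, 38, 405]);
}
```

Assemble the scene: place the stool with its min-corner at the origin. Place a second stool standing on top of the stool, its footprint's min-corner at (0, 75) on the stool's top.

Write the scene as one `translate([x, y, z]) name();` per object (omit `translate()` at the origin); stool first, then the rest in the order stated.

stool();
translate([0, 75, 416]) stool_2();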